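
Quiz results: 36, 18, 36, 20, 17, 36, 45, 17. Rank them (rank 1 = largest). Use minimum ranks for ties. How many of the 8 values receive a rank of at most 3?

Sorted (descending): 45, 36, 36, 36, 20, 18, 17, 17
The 3 values of 36 occupy positions 2–4 → each gets rank 2.
The 2 values of 17 occupy positions 7–8 → each gets rank 7.
Ranks ≤ 3: {1, 2, 2, 2} → 4 values.

4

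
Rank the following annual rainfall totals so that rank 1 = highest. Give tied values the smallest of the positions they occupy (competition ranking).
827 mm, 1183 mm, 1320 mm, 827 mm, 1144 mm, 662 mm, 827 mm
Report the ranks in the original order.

Sorted (descending): 1320, 1183, 1144, 827, 827, 827, 662
The 3 values of 827 occupy positions 4–6 → each gets rank 4.

4, 2, 1, 4, 3, 7, 4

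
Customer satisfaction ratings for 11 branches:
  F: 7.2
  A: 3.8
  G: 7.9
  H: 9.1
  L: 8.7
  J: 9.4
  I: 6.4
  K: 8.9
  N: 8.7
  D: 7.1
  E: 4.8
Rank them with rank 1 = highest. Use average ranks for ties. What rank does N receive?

Sorted (descending): 9.4, 9.1, 8.9, 8.7, 8.7, 7.9, 7.2, 7.1, 6.4, 4.8, 3.8
The 2 values of 8.7 occupy positions 4–5 → average rank (4+5)/2 = 4.5.
N has value 8.7 → rank 4.5.

4.5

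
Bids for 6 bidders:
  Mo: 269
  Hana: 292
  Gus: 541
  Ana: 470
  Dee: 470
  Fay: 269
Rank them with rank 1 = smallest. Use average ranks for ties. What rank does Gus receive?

6

Sorted (ascending): 269, 269, 292, 470, 470, 541
The 2 values of 269 occupy positions 1–2 → average rank (1+2)/2 = 1.5.
The 2 values of 470 occupy positions 4–5 → average rank (4+5)/2 = 4.5.
Gus has value 541 → rank 6.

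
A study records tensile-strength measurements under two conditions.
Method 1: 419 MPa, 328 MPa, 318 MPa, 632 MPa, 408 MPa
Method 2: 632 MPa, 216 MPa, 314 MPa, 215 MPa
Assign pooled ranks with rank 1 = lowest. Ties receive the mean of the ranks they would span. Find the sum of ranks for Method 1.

Sorted (ascending): 215, 216, 314, 318, 328, 408, 419, 632, 632
The 2 values of 632 occupy positions 8–9 → average rank (8+9)/2 = 8.5.
Method 1 values → pooled ranks: 419→7, 328→5, 318→4, 632→8.5, 408→6
Rank sum = 7 + 5 + 4 + 8.5 + 6 = 30.5

30.5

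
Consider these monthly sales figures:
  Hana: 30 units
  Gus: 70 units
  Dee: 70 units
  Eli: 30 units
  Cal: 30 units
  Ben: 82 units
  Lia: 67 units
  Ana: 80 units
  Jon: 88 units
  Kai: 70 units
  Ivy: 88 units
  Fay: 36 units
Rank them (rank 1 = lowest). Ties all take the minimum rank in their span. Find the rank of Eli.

1

Sorted (ascending): 30, 30, 30, 36, 67, 70, 70, 70, 80, 82, 88, 88
The 3 values of 30 occupy positions 1–3 → each gets rank 1.
The 3 values of 70 occupy positions 6–8 → each gets rank 6.
The 2 values of 88 occupy positions 11–12 → each gets rank 11.
Eli has value 30 units → rank 1.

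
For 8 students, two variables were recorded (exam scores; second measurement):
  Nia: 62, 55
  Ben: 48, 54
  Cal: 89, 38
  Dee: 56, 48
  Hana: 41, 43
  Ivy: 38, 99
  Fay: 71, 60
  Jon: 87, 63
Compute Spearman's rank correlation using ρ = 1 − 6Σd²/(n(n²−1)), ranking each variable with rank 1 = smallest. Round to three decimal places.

-0.190

Ranks of variable 1: 5, 3, 8, 4, 2, 1, 6, 7
Ranks of variable 2: 5, 4, 1, 3, 2, 8, 6, 7
d = r₁ − r₂: 0, -1, 7, 1, 0, -7, 0, 0
d²: 0, 1, 49, 1, 0, 49, 0, 0; Σd² = 100
ρ = 1 − 6·100/(8·63) = 1 − 600/504 = -0.190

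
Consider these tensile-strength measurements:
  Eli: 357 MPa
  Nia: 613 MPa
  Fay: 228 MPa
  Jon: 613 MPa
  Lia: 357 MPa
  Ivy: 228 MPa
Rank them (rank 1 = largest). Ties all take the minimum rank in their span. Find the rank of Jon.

1

Sorted (descending): 613, 613, 357, 357, 228, 228
The 2 values of 613 occupy positions 1–2 → each gets rank 1.
The 2 values of 357 occupy positions 3–4 → each gets rank 3.
The 2 values of 228 occupy positions 5–6 → each gets rank 5.
Jon has value 613 MPa → rank 1.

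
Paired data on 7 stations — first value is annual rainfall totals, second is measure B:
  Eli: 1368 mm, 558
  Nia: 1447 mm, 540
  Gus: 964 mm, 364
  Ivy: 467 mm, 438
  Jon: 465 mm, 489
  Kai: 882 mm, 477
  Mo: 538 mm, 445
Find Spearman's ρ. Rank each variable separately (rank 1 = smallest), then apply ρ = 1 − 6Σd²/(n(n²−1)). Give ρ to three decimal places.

0.393

Ranks of variable 1: 6, 7, 5, 2, 1, 4, 3
Ranks of variable 2: 7, 6, 1, 2, 5, 4, 3
d = r₁ − r₂: -1, 1, 4, 0, -4, 0, 0
d²: 1, 1, 16, 0, 16, 0, 0; Σd² = 34
ρ = 1 − 6·34/(7·48) = 1 − 204/336 = 0.393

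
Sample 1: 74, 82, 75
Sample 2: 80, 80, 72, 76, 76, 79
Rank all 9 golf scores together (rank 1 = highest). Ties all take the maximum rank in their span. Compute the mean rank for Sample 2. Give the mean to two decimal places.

Sorted (descending): 82, 80, 80, 79, 76, 76, 75, 74, 72
The 2 values of 80 occupy positions 2–3 → each gets rank 3.
The 2 values of 76 occupy positions 5–6 → each gets rank 6.
Sample 2 values → pooled ranks: 80→3, 80→3, 72→9, 76→6, 76→6, 79→4
Mean rank = (3 + 3 + 9 + 6 + 6 + 4) / 6 = 5.17

5.17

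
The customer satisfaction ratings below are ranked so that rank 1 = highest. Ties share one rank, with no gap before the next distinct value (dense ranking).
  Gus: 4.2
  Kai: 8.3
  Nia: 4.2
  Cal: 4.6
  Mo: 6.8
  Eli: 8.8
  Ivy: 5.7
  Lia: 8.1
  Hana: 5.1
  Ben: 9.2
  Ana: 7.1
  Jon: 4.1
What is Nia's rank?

10

Sorted (descending): 9.2, 8.8, 8.3, 8.1, 7.1, 6.8, 5.7, 5.1, 4.6, 4.2, 4.2, 4.1
The 2 values of 4.2 share dense rank 10.
Remaining distinct values take the next consecutive integers.
Nia has value 4.2 → rank 10.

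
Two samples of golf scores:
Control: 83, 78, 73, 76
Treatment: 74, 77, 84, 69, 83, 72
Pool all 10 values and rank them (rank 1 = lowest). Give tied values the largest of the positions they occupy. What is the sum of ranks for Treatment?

Sorted (ascending): 69, 72, 73, 74, 76, 77, 78, 83, 83, 84
The 2 values of 83 occupy positions 8–9 → each gets rank 9.
Treatment values → pooled ranks: 74→4, 77→6, 84→10, 69→1, 83→9, 72→2
Rank sum = 4 + 6 + 10 + 1 + 9 + 2 = 32

32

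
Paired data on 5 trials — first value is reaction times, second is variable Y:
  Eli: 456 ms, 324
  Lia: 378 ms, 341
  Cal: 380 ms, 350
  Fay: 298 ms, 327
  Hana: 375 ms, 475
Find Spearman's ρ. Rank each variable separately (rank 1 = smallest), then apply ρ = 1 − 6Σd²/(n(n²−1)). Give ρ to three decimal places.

Ranks of variable 1: 5, 3, 4, 1, 2
Ranks of variable 2: 1, 3, 4, 2, 5
d = r₁ − r₂: 4, 0, 0, -1, -3
d²: 16, 0, 0, 1, 9; Σd² = 26
ρ = 1 − 6·26/(5·24) = 1 − 156/120 = -0.300

-0.300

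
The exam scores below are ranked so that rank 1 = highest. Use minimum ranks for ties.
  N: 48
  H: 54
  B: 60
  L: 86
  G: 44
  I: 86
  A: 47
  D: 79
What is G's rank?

8

Sorted (descending): 86, 86, 79, 60, 54, 48, 47, 44
The 2 values of 86 occupy positions 1–2 → each gets rank 1.
G has value 44 → rank 8.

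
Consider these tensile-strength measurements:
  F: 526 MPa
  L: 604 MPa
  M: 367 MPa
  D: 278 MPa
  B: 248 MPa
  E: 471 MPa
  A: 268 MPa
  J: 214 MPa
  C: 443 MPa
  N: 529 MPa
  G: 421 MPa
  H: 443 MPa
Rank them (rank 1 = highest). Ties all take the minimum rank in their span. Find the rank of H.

5

Sorted (descending): 604, 529, 526, 471, 443, 443, 421, 367, 278, 268, 248, 214
The 2 values of 443 occupy positions 5–6 → each gets rank 5.
H has value 443 MPa → rank 5.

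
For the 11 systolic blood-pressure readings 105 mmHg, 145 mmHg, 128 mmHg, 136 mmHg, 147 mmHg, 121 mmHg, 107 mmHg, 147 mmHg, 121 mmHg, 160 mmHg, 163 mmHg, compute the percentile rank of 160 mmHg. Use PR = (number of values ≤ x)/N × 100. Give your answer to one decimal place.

90.9

N = 11.
Strictly below 160: 9. Equal to 160: 1.
PR = 10/11 × 100 = 90.9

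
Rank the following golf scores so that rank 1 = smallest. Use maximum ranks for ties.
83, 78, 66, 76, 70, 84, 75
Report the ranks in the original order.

6, 5, 1, 4, 2, 7, 3

Sorted (ascending): 66, 70, 75, 76, 78, 83, 84
No ties — each value takes its position as its rank.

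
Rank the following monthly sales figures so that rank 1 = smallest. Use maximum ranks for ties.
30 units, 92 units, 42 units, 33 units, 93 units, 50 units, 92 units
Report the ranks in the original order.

Sorted (ascending): 30, 33, 42, 50, 92, 92, 93
The 2 values of 92 occupy positions 5–6 → each gets rank 6.

1, 6, 3, 2, 7, 4, 6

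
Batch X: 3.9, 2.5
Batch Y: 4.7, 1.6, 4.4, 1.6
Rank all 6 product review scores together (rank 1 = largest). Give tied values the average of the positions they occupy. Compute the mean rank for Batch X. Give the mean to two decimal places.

Sorted (descending): 4.7, 4.4, 3.9, 2.5, 1.6, 1.6
The 2 values of 1.6 occupy positions 5–6 → average rank (5+6)/2 = 5.5.
Batch X values → pooled ranks: 3.9→3, 2.5→4
Mean rank = (3 + 4) / 2 = 3.50

3.50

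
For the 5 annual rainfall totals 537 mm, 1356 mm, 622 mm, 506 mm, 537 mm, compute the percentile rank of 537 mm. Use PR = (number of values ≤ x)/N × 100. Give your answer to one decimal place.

N = 5.
Strictly below 537: 1. Equal to 537: 2.
PR = 3/5 × 100 = 60.0

60.0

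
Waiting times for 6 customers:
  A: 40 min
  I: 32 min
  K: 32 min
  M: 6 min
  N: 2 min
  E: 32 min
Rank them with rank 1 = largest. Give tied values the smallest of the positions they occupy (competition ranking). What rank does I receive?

Sorted (descending): 40, 32, 32, 32, 6, 2
The 3 values of 32 occupy positions 2–4 → each gets rank 2.
I has value 32 min → rank 2.

2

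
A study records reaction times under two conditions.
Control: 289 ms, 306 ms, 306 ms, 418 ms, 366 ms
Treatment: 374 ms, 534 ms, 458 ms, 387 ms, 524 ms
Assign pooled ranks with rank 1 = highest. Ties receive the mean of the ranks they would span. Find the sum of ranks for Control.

38

Sorted (descending): 534, 524, 458, 418, 387, 374, 366, 306, 306, 289
The 2 values of 306 occupy positions 8–9 → average rank (8+9)/2 = 8.5.
Control values → pooled ranks: 289→10, 306→8.5, 306→8.5, 418→4, 366→7
Rank sum = 10 + 8.5 + 8.5 + 4 + 7 = 38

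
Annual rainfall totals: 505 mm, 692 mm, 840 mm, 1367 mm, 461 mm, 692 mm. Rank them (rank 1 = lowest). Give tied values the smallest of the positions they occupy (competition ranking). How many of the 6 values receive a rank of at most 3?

4

Sorted (ascending): 461, 505, 692, 692, 840, 1367
The 2 values of 692 occupy positions 3–4 → each gets rank 3.
Ranks ≤ 3: {1, 2, 3, 3} → 4 values.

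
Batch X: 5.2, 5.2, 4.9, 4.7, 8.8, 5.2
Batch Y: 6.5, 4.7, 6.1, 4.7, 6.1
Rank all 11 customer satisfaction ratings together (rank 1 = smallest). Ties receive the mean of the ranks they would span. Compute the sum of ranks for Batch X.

35

Sorted (ascending): 4.7, 4.7, 4.7, 4.9, 5.2, 5.2, 5.2, 6.1, 6.1, 6.5, 8.8
The 3 values of 4.7 occupy positions 1–3 → average rank 2.
The 3 values of 5.2 occupy positions 5–7 → average rank 6.
The 2 values of 6.1 occupy positions 8–9 → average rank (8+9)/2 = 8.5.
Batch X values → pooled ranks: 5.2→6, 5.2→6, 4.9→4, 4.7→2, 8.8→11, 5.2→6
Rank sum = 6 + 6 + 4 + 2 + 11 + 6 = 35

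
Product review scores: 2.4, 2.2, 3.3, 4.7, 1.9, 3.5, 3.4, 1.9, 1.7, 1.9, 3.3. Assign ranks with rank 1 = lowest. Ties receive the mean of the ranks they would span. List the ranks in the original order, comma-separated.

Sorted (ascending): 1.7, 1.9, 1.9, 1.9, 2.2, 2.4, 3.3, 3.3, 3.4, 3.5, 4.7
The 3 values of 1.9 occupy positions 2–4 → average rank 3.
The 2 values of 3.3 occupy positions 7–8 → average rank (7+8)/2 = 7.5.

6, 5, 7.5, 11, 3, 10, 9, 3, 1, 3, 7.5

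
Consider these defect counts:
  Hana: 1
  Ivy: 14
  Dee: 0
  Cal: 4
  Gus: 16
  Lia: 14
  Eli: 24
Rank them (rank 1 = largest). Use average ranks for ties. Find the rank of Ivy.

3.5

Sorted (descending): 24, 16, 14, 14, 4, 1, 0
The 2 values of 14 occupy positions 3–4 → average rank (3+4)/2 = 3.5.
Ivy has value 14 → rank 3.5.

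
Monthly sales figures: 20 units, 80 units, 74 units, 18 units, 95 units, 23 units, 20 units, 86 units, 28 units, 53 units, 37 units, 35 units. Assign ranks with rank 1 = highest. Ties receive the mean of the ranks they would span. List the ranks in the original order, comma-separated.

Sorted (descending): 95, 86, 80, 74, 53, 37, 35, 28, 23, 20, 20, 18
The 2 values of 20 occupy positions 10–11 → average rank (10+11)/2 = 10.5.

10.5, 3, 4, 12, 1, 9, 10.5, 2, 8, 5, 6, 7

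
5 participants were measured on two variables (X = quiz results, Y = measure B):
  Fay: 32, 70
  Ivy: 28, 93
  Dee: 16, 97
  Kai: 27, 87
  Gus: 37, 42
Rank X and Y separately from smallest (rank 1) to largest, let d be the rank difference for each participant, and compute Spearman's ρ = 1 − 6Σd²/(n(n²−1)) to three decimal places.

Ranks of variable 1: 4, 3, 1, 2, 5
Ranks of variable 2: 2, 4, 5, 3, 1
d = r₁ − r₂: 2, -1, -4, -1, 4
d²: 4, 1, 16, 1, 16; Σd² = 38
ρ = 1 − 6·38/(5·24) = 1 − 228/120 = -0.900

-0.900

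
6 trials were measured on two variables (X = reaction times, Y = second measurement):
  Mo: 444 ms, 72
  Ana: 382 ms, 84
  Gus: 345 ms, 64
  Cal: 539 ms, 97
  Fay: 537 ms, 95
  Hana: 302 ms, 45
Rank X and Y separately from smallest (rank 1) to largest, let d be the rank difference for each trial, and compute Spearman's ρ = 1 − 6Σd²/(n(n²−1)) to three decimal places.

Ranks of variable 1: 4, 3, 2, 6, 5, 1
Ranks of variable 2: 3, 4, 2, 6, 5, 1
d = r₁ − r₂: 1, -1, 0, 0, 0, 0
d²: 1, 1, 0, 0, 0, 0; Σd² = 2
ρ = 1 − 6·2/(6·35) = 1 − 12/210 = 0.943

0.943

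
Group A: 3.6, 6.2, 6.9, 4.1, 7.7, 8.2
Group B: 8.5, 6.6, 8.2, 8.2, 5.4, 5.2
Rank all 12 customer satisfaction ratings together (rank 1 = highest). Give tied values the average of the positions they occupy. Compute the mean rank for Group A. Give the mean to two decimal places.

Sorted (descending): 8.5, 8.2, 8.2, 8.2, 7.7, 6.9, 6.6, 6.2, 5.4, 5.2, 4.1, 3.6
The 3 values of 8.2 occupy positions 2–4 → average rank 3.
Group A values → pooled ranks: 3.6→12, 6.2→8, 6.9→6, 4.1→11, 7.7→5, 8.2→3
Mean rank = (12 + 8 + 6 + 11 + 5 + 3) / 6 = 7.50

7.50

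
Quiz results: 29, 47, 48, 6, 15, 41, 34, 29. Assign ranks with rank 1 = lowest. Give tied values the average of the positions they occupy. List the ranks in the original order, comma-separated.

3.5, 7, 8, 1, 2, 6, 5, 3.5

Sorted (ascending): 6, 15, 29, 29, 34, 41, 47, 48
The 2 values of 29 occupy positions 3–4 → average rank (3+4)/2 = 3.5.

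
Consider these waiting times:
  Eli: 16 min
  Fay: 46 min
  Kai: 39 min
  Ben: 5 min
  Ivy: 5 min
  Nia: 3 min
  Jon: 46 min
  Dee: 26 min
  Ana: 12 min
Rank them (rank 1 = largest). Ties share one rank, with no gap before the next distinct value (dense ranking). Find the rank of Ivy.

Sorted (descending): 46, 46, 39, 26, 16, 12, 5, 5, 3
The 2 values of 46 share dense rank 1.
The 2 values of 5 share dense rank 6.
Remaining distinct values take the next consecutive integers.
Ivy has value 5 min → rank 6.

6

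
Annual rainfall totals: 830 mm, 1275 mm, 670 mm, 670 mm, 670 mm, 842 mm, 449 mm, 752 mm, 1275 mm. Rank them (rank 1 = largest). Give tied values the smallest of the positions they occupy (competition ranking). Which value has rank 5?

752

Sorted (descending): 1275, 1275, 842, 830, 752, 670, 670, 670, 449
The 2 values of 1275 occupy positions 1–2 → each gets rank 1.
The 3 values of 670 occupy positions 6–8 → each gets rank 6.
Rank 5 → value 752.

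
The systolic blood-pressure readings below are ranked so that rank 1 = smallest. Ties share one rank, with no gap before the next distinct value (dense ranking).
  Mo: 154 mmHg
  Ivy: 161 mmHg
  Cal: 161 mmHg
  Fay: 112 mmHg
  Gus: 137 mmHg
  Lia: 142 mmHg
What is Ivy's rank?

5

Sorted (ascending): 112, 137, 142, 154, 161, 161
The 2 values of 161 share dense rank 5.
Remaining distinct values take the next consecutive integers.
Ivy has value 161 mmHg → rank 5.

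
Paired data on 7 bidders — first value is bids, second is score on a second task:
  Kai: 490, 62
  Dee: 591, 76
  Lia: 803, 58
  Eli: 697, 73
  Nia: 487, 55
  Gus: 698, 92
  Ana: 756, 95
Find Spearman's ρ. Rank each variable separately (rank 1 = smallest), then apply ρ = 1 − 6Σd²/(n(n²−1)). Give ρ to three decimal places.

0.429

Ranks of variable 1: 2, 3, 7, 4, 1, 5, 6
Ranks of variable 2: 3, 5, 2, 4, 1, 6, 7
d = r₁ − r₂: -1, -2, 5, 0, 0, -1, -1
d²: 1, 4, 25, 0, 0, 1, 1; Σd² = 32
ρ = 1 − 6·32/(7·48) = 1 − 192/336 = 0.429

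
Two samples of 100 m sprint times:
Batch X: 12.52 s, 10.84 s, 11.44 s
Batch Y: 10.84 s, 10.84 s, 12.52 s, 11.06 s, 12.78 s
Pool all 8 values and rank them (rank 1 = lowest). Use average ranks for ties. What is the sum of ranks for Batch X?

Sorted (ascending): 10.84, 10.84, 10.84, 11.06, 11.44, 12.52, 12.52, 12.78
The 3 values of 10.84 occupy positions 1–3 → average rank 2.
The 2 values of 12.52 occupy positions 6–7 → average rank (6+7)/2 = 6.5.
Batch X values → pooled ranks: 12.52→6.5, 10.84→2, 11.44→5
Rank sum = 6.5 + 2 + 5 = 13.5

13.5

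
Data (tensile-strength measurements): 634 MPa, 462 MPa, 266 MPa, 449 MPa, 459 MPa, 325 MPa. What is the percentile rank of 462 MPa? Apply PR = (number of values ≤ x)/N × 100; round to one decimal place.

N = 6.
Strictly below 462: 4. Equal to 462: 1.
PR = 5/6 × 100 = 83.3

83.3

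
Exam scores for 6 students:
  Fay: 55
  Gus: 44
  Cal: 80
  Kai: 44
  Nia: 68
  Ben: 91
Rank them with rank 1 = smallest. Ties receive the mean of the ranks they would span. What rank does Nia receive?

4

Sorted (ascending): 44, 44, 55, 68, 80, 91
The 2 values of 44 occupy positions 1–2 → average rank (1+2)/2 = 1.5.
Nia has value 68 → rank 4.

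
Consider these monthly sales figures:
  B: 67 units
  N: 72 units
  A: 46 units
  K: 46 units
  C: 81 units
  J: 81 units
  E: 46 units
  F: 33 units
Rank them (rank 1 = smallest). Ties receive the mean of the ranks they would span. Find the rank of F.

Sorted (ascending): 33, 46, 46, 46, 67, 72, 81, 81
The 3 values of 46 occupy positions 2–4 → average rank 3.
The 2 values of 81 occupy positions 7–8 → average rank (7+8)/2 = 7.5.
F has value 33 units → rank 1.

1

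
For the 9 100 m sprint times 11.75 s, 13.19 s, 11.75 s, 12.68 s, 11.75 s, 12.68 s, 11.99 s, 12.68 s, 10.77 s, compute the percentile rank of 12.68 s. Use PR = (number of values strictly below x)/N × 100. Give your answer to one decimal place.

N = 9.
Strictly below 12.68: 5. Equal to 12.68: 3.
PR = 5/9 × 100 = 55.6

55.6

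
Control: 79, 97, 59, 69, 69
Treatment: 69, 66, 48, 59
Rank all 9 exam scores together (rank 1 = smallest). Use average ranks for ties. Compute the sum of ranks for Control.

Sorted (ascending): 48, 59, 59, 66, 69, 69, 69, 79, 97
The 2 values of 59 occupy positions 2–3 → average rank (2+3)/2 = 2.5.
The 3 values of 69 occupy positions 5–7 → average rank 6.
Control values → pooled ranks: 79→8, 97→9, 59→2.5, 69→6, 69→6
Rank sum = 8 + 9 + 2.5 + 6 + 6 = 31.5

31.5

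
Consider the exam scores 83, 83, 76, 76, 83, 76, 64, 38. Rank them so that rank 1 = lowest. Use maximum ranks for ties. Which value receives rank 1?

38

Sorted (ascending): 38, 64, 76, 76, 76, 83, 83, 83
The 3 values of 76 occupy positions 3–5 → each gets rank 5.
The 3 values of 83 occupy positions 6–8 → each gets rank 8.
Rank 1 → value 38.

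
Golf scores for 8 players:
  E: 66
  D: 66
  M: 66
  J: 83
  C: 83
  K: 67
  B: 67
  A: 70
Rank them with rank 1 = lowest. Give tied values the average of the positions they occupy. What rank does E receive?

Sorted (ascending): 66, 66, 66, 67, 67, 70, 83, 83
The 3 values of 66 occupy positions 1–3 → average rank 2.
The 2 values of 67 occupy positions 4–5 → average rank (4+5)/2 = 4.5.
The 2 values of 83 occupy positions 7–8 → average rank (7+8)/2 = 7.5.
E has value 66 → rank 2.

2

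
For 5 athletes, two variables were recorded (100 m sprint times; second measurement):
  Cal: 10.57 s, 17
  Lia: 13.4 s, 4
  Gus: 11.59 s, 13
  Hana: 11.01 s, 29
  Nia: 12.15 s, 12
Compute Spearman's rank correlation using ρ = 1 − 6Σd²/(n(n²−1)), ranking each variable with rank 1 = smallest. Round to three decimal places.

Ranks of variable 1: 1, 5, 3, 2, 4
Ranks of variable 2: 4, 1, 3, 5, 2
d = r₁ − r₂: -3, 4, 0, -3, 2
d²: 9, 16, 0, 9, 4; Σd² = 38
ρ = 1 − 6·38/(5·24) = 1 − 228/120 = -0.900

-0.900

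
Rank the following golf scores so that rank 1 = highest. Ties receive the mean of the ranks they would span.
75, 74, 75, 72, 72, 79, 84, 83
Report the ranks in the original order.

Sorted (descending): 84, 83, 79, 75, 75, 74, 72, 72
The 2 values of 75 occupy positions 4–5 → average rank (4+5)/2 = 4.5.
The 2 values of 72 occupy positions 7–8 → average rank (7+8)/2 = 7.5.

4.5, 6, 4.5, 7.5, 7.5, 3, 1, 2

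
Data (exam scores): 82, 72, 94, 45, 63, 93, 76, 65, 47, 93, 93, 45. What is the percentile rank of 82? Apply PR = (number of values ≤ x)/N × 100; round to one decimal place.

66.7

N = 12.
Strictly below 82: 7. Equal to 82: 1.
PR = 8/12 × 100 = 66.7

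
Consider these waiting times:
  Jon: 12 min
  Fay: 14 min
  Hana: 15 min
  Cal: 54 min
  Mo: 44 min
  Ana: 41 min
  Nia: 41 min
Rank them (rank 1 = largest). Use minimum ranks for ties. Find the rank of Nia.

Sorted (descending): 54, 44, 41, 41, 15, 14, 12
The 2 values of 41 occupy positions 3–4 → each gets rank 3.
Nia has value 41 min → rank 3.

3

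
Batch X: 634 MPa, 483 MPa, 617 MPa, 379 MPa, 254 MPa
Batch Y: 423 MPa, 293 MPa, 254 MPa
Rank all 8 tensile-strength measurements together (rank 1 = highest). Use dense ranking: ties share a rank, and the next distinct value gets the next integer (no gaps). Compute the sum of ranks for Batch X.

Sorted (descending): 634, 617, 483, 423, 379, 293, 254, 254
The 2 values of 254 share dense rank 7.
Remaining distinct values take the next consecutive integers.
Batch X values → pooled ranks: 634→1, 483→3, 617→2, 379→5, 254→7
Rank sum = 1 + 3 + 2 + 5 + 7 = 18

18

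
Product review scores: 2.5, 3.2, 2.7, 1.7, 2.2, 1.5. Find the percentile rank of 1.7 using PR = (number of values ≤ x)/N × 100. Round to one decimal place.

33.3

N = 6.
Strictly below 1.7: 1. Equal to 1.7: 1.
PR = 2/6 × 100 = 33.3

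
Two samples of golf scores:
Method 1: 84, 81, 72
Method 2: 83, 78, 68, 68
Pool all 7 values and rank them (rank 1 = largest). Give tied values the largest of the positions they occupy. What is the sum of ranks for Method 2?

20

Sorted (descending): 84, 83, 81, 78, 72, 68, 68
The 2 values of 68 occupy positions 6–7 → each gets rank 7.
Method 2 values → pooled ranks: 83→2, 78→4, 68→7, 68→7
Rank sum = 2 + 4 + 7 + 7 = 20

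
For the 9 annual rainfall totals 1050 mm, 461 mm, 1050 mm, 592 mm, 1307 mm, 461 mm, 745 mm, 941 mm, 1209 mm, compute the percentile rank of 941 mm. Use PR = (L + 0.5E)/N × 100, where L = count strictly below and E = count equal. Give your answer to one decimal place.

N = 9.
Strictly below 941: 4. Equal to 941: 1.
PR = (4 + 0.5·1)/9 × 100 = 50.0

50.0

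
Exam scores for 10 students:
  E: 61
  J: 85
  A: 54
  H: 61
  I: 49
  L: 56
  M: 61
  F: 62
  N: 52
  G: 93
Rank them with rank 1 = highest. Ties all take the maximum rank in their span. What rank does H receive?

6

Sorted (descending): 93, 85, 62, 61, 61, 61, 56, 54, 52, 49
The 3 values of 61 occupy positions 4–6 → each gets rank 6.
H has value 61 → rank 6.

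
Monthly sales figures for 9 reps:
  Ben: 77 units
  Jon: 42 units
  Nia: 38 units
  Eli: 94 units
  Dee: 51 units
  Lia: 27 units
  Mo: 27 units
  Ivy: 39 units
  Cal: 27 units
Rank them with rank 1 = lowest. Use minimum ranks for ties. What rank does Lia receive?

Sorted (ascending): 27, 27, 27, 38, 39, 42, 51, 77, 94
The 3 values of 27 occupy positions 1–3 → each gets rank 1.
Lia has value 27 units → rank 1.

1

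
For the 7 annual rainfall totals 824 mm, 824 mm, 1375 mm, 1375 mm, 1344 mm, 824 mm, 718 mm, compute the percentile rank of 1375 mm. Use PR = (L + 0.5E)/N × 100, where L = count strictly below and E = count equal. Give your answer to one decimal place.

N = 7.
Strictly below 1375: 5. Equal to 1375: 2.
PR = (5 + 0.5·2)/7 × 100 = 85.7

85.7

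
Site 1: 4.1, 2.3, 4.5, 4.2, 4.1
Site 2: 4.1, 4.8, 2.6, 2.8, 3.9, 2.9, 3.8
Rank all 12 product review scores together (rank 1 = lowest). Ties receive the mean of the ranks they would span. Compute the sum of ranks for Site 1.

Sorted (ascending): 2.3, 2.6, 2.8, 2.9, 3.8, 3.9, 4.1, 4.1, 4.1, 4.2, 4.5, 4.8
The 3 values of 4.1 occupy positions 7–9 → average rank 8.
Site 1 values → pooled ranks: 4.1→8, 2.3→1, 4.5→11, 4.2→10, 4.1→8
Rank sum = 8 + 1 + 11 + 10 + 8 = 38

38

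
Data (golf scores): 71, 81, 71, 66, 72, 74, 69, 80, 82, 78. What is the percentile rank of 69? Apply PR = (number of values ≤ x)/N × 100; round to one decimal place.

N = 10.
Strictly below 69: 1. Equal to 69: 1.
PR = 2/10 × 100 = 20.0

20.0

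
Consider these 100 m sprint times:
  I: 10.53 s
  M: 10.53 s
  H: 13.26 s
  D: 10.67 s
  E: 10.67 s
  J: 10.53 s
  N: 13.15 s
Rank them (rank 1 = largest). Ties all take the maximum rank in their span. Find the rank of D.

Sorted (descending): 13.26, 13.15, 10.67, 10.67, 10.53, 10.53, 10.53
The 2 values of 10.67 occupy positions 3–4 → each gets rank 4.
The 3 values of 10.53 occupy positions 5–7 → each gets rank 7.
D has value 10.67 s → rank 4.

4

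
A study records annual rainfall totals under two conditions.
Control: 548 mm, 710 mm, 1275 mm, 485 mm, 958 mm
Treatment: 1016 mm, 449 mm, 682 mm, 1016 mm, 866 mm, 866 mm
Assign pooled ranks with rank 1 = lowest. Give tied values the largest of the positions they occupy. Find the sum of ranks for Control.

Sorted (ascending): 449, 485, 548, 682, 710, 866, 866, 958, 1016, 1016, 1275
The 2 values of 866 occupy positions 6–7 → each gets rank 7.
The 2 values of 1016 occupy positions 9–10 → each gets rank 10.
Control values → pooled ranks: 548→3, 710→5, 1275→11, 485→2, 958→8
Rank sum = 3 + 5 + 11 + 2 + 8 = 29

29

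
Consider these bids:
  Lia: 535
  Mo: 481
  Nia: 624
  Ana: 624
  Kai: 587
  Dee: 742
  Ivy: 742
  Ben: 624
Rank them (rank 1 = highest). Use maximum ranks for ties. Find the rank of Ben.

5

Sorted (descending): 742, 742, 624, 624, 624, 587, 535, 481
The 2 values of 742 occupy positions 1–2 → each gets rank 2.
The 3 values of 624 occupy positions 3–5 → each gets rank 5.
Ben has value 624 → rank 5.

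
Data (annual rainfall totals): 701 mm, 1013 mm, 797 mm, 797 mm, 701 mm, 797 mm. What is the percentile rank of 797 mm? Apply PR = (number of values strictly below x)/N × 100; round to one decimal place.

N = 6.
Strictly below 797: 2. Equal to 797: 3.
PR = 2/6 × 100 = 33.3

33.3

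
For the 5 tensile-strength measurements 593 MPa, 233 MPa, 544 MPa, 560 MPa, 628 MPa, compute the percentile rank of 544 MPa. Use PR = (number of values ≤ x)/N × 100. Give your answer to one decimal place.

N = 5.
Strictly below 544: 1. Equal to 544: 1.
PR = 2/5 × 100 = 40.0

40.0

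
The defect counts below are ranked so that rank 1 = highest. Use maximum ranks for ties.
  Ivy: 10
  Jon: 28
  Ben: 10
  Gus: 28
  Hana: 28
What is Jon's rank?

Sorted (descending): 28, 28, 28, 10, 10
The 3 values of 28 occupy positions 1–3 → each gets rank 3.
The 2 values of 10 occupy positions 4–5 → each gets rank 5.
Jon has value 28 → rank 3.

3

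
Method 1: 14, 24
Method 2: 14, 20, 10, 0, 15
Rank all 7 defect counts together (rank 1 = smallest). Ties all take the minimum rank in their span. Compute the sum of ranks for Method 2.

Sorted (ascending): 0, 10, 14, 14, 15, 20, 24
The 2 values of 14 occupy positions 3–4 → each gets rank 3.
Method 2 values → pooled ranks: 14→3, 20→6, 10→2, 0→1, 15→5
Rank sum = 3 + 6 + 2 + 1 + 5 = 17

17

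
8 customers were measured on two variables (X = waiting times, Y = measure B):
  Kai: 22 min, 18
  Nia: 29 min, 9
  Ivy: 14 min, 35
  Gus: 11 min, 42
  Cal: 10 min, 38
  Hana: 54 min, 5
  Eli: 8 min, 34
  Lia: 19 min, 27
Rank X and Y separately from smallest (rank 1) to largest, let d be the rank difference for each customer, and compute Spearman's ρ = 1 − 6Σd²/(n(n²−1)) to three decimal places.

-0.833

Ranks of variable 1: 6, 7, 4, 3, 2, 8, 1, 5
Ranks of variable 2: 3, 2, 6, 8, 7, 1, 5, 4
d = r₁ − r₂: 3, 5, -2, -5, -5, 7, -4, 1
d²: 9, 25, 4, 25, 25, 49, 16, 1; Σd² = 154
ρ = 1 − 6·154/(8·63) = 1 − 924/504 = -0.833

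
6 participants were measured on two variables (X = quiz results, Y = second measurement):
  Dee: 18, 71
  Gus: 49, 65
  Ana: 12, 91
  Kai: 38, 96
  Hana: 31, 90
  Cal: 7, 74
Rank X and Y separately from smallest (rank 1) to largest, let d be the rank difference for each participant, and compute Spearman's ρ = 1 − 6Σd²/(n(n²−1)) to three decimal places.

Ranks of variable 1: 3, 6, 2, 5, 4, 1
Ranks of variable 2: 2, 1, 5, 6, 4, 3
d = r₁ − r₂: 1, 5, -3, -1, 0, -2
d²: 1, 25, 9, 1, 0, 4; Σd² = 40
ρ = 1 − 6·40/(6·35) = 1 − 240/210 = -0.143

-0.143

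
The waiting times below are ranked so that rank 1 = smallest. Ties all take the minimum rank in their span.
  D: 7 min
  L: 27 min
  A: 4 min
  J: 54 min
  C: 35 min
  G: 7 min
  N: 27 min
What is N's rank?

4

Sorted (ascending): 4, 7, 7, 27, 27, 35, 54
The 2 values of 7 occupy positions 2–3 → each gets rank 2.
The 2 values of 27 occupy positions 4–5 → each gets rank 4.
N has value 27 min → rank 4.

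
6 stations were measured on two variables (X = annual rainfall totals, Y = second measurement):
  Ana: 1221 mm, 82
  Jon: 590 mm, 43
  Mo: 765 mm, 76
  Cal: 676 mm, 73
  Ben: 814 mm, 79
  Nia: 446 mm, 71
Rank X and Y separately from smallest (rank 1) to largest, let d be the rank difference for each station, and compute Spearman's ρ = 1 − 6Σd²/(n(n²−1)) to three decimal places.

0.943

Ranks of variable 1: 6, 2, 4, 3, 5, 1
Ranks of variable 2: 6, 1, 4, 3, 5, 2
d = r₁ − r₂: 0, 1, 0, 0, 0, -1
d²: 0, 1, 0, 0, 0, 1; Σd² = 2
ρ = 1 − 6·2/(6·35) = 1 − 12/210 = 0.943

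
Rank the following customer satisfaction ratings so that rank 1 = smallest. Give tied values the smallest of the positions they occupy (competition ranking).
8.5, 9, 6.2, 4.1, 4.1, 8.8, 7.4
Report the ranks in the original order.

5, 7, 3, 1, 1, 6, 4

Sorted (ascending): 4.1, 4.1, 6.2, 7.4, 8.5, 8.8, 9
The 2 values of 4.1 occupy positions 1–2 → each gets rank 1.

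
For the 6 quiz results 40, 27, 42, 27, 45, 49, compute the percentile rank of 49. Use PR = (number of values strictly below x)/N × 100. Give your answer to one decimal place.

N = 6.
Strictly below 49: 5. Equal to 49: 1.
PR = 5/6 × 100 = 83.3

83.3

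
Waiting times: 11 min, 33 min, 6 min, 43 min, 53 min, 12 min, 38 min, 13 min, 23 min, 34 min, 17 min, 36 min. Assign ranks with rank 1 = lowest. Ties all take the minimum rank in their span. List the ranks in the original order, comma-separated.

Sorted (ascending): 6, 11, 12, 13, 17, 23, 33, 34, 36, 38, 43, 53
No ties — each value takes its position as its rank.

2, 7, 1, 11, 12, 3, 10, 4, 6, 8, 5, 9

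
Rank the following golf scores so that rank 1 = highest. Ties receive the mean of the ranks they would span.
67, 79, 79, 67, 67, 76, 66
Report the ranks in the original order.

5, 1.5, 1.5, 5, 5, 3, 7

Sorted (descending): 79, 79, 76, 67, 67, 67, 66
The 2 values of 79 occupy positions 1–2 → average rank (1+2)/2 = 1.5.
The 3 values of 67 occupy positions 4–6 → average rank 5.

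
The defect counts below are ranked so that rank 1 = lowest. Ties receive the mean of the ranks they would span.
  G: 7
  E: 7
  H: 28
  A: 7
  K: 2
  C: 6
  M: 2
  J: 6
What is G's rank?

Sorted (ascending): 2, 2, 6, 6, 7, 7, 7, 28
The 2 values of 2 occupy positions 1–2 → average rank (1+2)/2 = 1.5.
The 2 values of 6 occupy positions 3–4 → average rank (3+4)/2 = 3.5.
The 3 values of 7 occupy positions 5–7 → average rank 6.
G has value 7 → rank 6.

6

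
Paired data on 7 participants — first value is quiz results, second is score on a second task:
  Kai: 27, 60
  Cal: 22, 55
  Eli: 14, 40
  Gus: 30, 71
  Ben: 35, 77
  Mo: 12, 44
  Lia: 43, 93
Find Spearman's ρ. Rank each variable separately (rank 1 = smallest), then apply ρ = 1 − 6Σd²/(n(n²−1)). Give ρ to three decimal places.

Ranks of variable 1: 4, 3, 2, 5, 6, 1, 7
Ranks of variable 2: 4, 3, 1, 5, 6, 2, 7
d = r₁ − r₂: 0, 0, 1, 0, 0, -1, 0
d²: 0, 0, 1, 0, 0, 1, 0; Σd² = 2
ρ = 1 − 6·2/(7·48) = 1 − 12/336 = 0.964

0.964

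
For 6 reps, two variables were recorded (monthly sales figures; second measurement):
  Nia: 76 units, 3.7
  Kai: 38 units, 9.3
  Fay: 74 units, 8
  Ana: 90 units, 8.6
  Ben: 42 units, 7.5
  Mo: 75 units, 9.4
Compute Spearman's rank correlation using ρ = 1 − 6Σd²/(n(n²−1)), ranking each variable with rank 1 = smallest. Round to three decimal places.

-0.143

Ranks of variable 1: 5, 1, 3, 6, 2, 4
Ranks of variable 2: 1, 5, 3, 4, 2, 6
d = r₁ − r₂: 4, -4, 0, 2, 0, -2
d²: 16, 16, 0, 4, 0, 4; Σd² = 40
ρ = 1 − 6·40/(6·35) = 1 − 240/210 = -0.143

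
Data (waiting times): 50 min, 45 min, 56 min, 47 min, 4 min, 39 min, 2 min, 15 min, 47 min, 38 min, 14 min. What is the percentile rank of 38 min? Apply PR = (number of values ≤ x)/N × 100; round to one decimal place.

N = 11.
Strictly below 38: 4. Equal to 38: 1.
PR = 5/11 × 100 = 45.5

45.5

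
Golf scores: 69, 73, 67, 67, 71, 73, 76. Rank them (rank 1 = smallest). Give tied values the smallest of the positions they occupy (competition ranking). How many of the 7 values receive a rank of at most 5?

6

Sorted (ascending): 67, 67, 69, 71, 73, 73, 76
The 2 values of 67 occupy positions 1–2 → each gets rank 1.
The 2 values of 73 occupy positions 5–6 → each gets rank 5.
Ranks ≤ 5: {1, 1, 3, 4, 5, 5} → 6 values.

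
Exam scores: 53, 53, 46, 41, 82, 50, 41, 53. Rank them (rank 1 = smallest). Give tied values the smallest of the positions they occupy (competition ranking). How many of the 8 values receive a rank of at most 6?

7

Sorted (ascending): 41, 41, 46, 50, 53, 53, 53, 82
The 2 values of 41 occupy positions 1–2 → each gets rank 1.
The 3 values of 53 occupy positions 5–7 → each gets rank 5.
Ranks ≤ 6: {1, 1, 3, 4, 5, 5, 5} → 7 values.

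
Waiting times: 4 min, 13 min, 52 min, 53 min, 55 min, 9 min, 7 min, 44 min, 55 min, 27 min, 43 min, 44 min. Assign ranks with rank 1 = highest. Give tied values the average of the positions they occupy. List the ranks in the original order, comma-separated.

12, 9, 4, 3, 1.5, 10, 11, 5.5, 1.5, 8, 7, 5.5

Sorted (descending): 55, 55, 53, 52, 44, 44, 43, 27, 13, 9, 7, 4
The 2 values of 55 occupy positions 1–2 → average rank (1+2)/2 = 1.5.
The 2 values of 44 occupy positions 5–6 → average rank (5+6)/2 = 5.5.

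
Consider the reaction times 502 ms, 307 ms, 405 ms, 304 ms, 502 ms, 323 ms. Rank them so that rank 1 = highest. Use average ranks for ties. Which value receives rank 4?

Sorted (descending): 502, 502, 405, 323, 307, 304
The 2 values of 502 occupy positions 1–2 → average rank (1+2)/2 = 1.5.
Rank 4 → value 323.

323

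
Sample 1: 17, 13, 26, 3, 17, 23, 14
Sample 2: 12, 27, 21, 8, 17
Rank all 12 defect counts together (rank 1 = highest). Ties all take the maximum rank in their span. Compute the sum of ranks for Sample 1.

Sorted (descending): 27, 26, 23, 21, 17, 17, 17, 14, 13, 12, 8, 3
The 3 values of 17 occupy positions 5–7 → each gets rank 7.
Sample 1 values → pooled ranks: 17→7, 13→9, 26→2, 3→12, 17→7, 23→3, 14→8
Rank sum = 7 + 9 + 2 + 12 + 7 + 3 + 8 = 48

48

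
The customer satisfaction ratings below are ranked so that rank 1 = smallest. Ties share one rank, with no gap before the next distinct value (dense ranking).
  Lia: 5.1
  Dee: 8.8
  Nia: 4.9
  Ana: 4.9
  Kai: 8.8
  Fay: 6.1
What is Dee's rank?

Sorted (ascending): 4.9, 4.9, 5.1, 6.1, 8.8, 8.8
The 2 values of 4.9 share dense rank 1.
The 2 values of 8.8 share dense rank 4.
Remaining distinct values take the next consecutive integers.
Dee has value 8.8 → rank 4.

4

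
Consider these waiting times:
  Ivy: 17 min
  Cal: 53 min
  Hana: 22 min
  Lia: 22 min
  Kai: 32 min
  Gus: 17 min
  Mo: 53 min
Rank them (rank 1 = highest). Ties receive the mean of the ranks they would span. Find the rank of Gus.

Sorted (descending): 53, 53, 32, 22, 22, 17, 17
The 2 values of 53 occupy positions 1–2 → average rank (1+2)/2 = 1.5.
The 2 values of 22 occupy positions 4–5 → average rank (4+5)/2 = 4.5.
The 2 values of 17 occupy positions 6–7 → average rank (6+7)/2 = 6.5.
Gus has value 17 min → rank 6.5.

6.5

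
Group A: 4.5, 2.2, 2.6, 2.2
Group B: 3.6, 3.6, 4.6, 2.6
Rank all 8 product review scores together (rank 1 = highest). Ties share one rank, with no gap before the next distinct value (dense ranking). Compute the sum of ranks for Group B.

Sorted (descending): 4.6, 4.5, 3.6, 3.6, 2.6, 2.6, 2.2, 2.2
The 2 values of 3.6 share dense rank 3.
The 2 values of 2.6 share dense rank 4.
The 2 values of 2.2 share dense rank 5.
Remaining distinct values take the next consecutive integers.
Group B values → pooled ranks: 3.6→3, 3.6→3, 4.6→1, 2.6→4
Rank sum = 3 + 3 + 1 + 4 = 11

11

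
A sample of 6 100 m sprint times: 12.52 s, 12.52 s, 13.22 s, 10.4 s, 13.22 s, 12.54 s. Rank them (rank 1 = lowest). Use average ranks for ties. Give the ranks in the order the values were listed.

2.5, 2.5, 5.5, 1, 5.5, 4

Sorted (ascending): 10.4, 12.52, 12.52, 12.54, 13.22, 13.22
The 2 values of 12.52 occupy positions 2–3 → average rank (2+3)/2 = 2.5.
The 2 values of 13.22 occupy positions 5–6 → average rank (5+6)/2 = 5.5.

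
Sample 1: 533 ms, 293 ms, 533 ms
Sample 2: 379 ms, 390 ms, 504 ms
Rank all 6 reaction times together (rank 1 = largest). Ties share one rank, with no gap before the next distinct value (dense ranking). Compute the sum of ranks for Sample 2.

Sorted (descending): 533, 533, 504, 390, 379, 293
The 2 values of 533 share dense rank 1.
Remaining distinct values take the next consecutive integers.
Sample 2 values → pooled ranks: 379→4, 390→3, 504→2
Rank sum = 4 + 3 + 2 = 9

9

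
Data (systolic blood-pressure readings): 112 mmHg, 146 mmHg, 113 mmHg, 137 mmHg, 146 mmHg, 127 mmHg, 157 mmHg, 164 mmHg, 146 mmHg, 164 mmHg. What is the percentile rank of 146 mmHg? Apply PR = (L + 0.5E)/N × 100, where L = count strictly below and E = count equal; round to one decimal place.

55.0

N = 10.
Strictly below 146: 4. Equal to 146: 3.
PR = (4 + 0.5·3)/10 × 100 = 55.0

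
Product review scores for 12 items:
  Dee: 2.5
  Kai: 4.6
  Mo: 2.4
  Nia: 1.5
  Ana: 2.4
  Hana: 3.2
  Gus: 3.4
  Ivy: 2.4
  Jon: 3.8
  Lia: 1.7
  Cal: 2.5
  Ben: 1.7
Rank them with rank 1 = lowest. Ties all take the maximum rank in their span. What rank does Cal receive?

Sorted (ascending): 1.5, 1.7, 1.7, 2.4, 2.4, 2.4, 2.5, 2.5, 3.2, 3.4, 3.8, 4.6
The 2 values of 1.7 occupy positions 2–3 → each gets rank 3.
The 3 values of 2.4 occupy positions 4–6 → each gets rank 6.
The 2 values of 2.5 occupy positions 7–8 → each gets rank 8.
Cal has value 2.5 → rank 8.

8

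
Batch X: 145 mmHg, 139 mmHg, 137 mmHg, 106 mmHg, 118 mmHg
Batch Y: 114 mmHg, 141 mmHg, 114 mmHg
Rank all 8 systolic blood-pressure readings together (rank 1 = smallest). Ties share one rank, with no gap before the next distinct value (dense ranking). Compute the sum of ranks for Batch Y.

Sorted (ascending): 106, 114, 114, 118, 137, 139, 141, 145
The 2 values of 114 share dense rank 2.
Remaining distinct values take the next consecutive integers.
Batch Y values → pooled ranks: 114→2, 141→6, 114→2
Rank sum = 2 + 6 + 2 = 10

10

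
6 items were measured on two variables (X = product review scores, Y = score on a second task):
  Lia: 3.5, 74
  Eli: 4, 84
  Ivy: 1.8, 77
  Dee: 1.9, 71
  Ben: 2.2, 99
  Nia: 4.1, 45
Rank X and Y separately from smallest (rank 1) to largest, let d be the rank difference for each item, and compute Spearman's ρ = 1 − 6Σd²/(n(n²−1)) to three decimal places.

-0.257

Ranks of variable 1: 4, 5, 1, 2, 3, 6
Ranks of variable 2: 3, 5, 4, 2, 6, 1
d = r₁ − r₂: 1, 0, -3, 0, -3, 5
d²: 1, 0, 9, 0, 9, 25; Σd² = 44
ρ = 1 − 6·44/(6·35) = 1 − 264/210 = -0.257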